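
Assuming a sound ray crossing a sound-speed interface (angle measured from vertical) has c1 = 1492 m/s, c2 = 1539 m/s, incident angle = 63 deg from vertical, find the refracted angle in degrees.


66.79 deg


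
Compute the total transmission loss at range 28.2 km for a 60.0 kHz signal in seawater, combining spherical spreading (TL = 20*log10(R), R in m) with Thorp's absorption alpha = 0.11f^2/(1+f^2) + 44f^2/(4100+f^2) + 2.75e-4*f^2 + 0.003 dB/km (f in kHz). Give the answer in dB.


Step 1 (Thorp): alpha = 0.11*3600.0/(1+3600.0) + 44*3600.0/(4100+3600.0) + 2.75e-4*3600.0 + 0.003 = 21.6744 dB/km
Step 2: TL_spread = 20*log10(28200) = 89.0 dB
Step 3: TL_abs = alpha*R = 21.6744 * 28.2 = 611.22 dB
Step 4: TL_total = 89.0 + 611.22 = 700.22

700.22 dB


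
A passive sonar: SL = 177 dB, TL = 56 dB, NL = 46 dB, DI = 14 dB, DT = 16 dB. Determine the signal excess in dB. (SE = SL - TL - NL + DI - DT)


SE = SL - TL - NL + DI - DT = 177 - 56 - 46 + 14 - 16 = 73

73 dB


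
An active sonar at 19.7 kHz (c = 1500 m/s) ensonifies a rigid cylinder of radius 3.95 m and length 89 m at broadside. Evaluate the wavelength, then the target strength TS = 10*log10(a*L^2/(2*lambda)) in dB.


Step 1: lambda = c/f = 1500/19700 = 0.07614 m
Step 2: TS = 10*log10(a*L^2/(2*lambda)) = 10*log10(3.95*89^2/(2*0.07614)) = 53.13

53.13 dB


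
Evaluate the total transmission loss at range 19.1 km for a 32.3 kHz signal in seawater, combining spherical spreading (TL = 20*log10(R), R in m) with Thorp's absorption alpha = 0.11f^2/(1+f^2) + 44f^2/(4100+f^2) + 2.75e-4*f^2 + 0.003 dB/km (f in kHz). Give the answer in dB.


263.73 dB


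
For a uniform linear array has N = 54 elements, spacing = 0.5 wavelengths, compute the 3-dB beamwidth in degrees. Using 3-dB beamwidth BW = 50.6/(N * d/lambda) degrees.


1.87 deg


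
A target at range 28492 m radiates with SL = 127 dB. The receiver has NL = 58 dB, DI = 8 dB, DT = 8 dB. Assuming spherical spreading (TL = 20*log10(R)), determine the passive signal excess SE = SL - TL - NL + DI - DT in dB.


-20.09 dB


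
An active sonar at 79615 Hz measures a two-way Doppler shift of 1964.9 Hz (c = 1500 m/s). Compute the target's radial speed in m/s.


18.51 m/s


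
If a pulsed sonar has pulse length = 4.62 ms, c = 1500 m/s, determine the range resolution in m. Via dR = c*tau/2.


dR = c*tau/2 = 1500 * 4.62e-3 / 2 = 3.465

3.465 m


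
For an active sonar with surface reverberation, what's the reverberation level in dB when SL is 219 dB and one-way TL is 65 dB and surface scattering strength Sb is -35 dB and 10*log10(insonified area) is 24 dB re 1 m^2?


RL = SL - 2*TL + Sb + 10*log10(A) = 219 - 2*65 + (-35) + 24 = 78

78 dB


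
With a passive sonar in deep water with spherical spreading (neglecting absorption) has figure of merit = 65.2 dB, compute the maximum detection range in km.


At max range FOM = TL, so 20*log10(R) = 65.2
R = 10^(65.2/20) = 1819.7 m = 1.82 km

1.82 km


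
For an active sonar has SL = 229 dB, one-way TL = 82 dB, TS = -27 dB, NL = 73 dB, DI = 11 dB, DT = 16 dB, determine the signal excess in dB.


-40 dB


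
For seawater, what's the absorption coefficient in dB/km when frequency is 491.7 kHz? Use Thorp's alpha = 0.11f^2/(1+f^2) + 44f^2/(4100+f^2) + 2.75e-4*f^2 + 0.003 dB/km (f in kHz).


109.866 dB/km


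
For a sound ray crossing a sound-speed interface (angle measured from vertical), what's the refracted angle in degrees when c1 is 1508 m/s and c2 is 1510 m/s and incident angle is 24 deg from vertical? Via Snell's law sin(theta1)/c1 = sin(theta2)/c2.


sin(theta2) = (c2/c1)*sin(theta1) = (1510/1508)*sin(24 deg) = 0.40728
theta2 = arcsin(0.40728) = 24.03

24.03 deg


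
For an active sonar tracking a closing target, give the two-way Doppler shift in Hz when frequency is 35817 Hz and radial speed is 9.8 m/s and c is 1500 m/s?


fd = 2*f*v/c = 2 * 35817 * 9.8 / 1500 = 468.01

468.01 Hz


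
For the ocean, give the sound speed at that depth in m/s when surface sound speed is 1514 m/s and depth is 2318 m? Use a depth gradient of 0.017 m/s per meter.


c = 1514 + 0.017 * 2318 = 1553.406

1553.406 m/s


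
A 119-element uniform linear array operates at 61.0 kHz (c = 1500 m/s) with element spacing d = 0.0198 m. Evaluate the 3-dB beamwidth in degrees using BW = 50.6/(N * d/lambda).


0.53 deg


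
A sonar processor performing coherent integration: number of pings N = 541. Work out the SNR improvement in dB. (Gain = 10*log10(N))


27.33 dB


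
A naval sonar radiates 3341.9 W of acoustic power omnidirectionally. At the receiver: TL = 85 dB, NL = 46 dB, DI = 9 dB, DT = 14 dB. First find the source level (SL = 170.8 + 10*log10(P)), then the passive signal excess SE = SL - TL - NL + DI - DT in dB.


Step 1: SL = 170.8 + 10*log10(3341.9) = 206.04 dB
Step 2: SE = SL - TL - NL + DI - DT = 206.04 - 85 - 46 + 9 - 14 = 70.04

70.04 dB


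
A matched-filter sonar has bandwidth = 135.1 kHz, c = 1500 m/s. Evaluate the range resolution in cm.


0.56 cm


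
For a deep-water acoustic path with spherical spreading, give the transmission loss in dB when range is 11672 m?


81.34 dB


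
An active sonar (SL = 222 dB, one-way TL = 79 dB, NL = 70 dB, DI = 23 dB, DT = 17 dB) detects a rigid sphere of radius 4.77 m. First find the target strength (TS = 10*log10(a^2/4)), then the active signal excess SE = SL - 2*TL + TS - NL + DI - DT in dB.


Step 1: TS = 10*log10(4.77^2/4) = 7.55 dB
Step 2: SE = SL - 2*TL + TS - NL + DI - DT = 222 - 2*79 + (7.55) - 70 + 23 - 17 = 7.55

7.55 dB


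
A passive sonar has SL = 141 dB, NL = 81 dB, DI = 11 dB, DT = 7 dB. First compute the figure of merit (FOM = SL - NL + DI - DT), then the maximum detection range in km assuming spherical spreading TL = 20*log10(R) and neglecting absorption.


Step 1: FOM = SL - NL + DI - DT = 141 - 81 + 11 - 7 = 64 dB
Step 2: at max range FOM = TL = 20*log10(R), so R = 10^(64/20) = 1584.89 m = 1.58 km

1.58 km


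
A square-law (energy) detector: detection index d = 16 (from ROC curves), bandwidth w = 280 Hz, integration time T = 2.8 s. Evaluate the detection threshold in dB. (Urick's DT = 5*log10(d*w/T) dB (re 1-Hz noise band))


DT = 5*log10(d*w/T) = 5*log10(16 * 280 / 2.8) = 5*log10(1600.0) = 16.02

16.02 dB


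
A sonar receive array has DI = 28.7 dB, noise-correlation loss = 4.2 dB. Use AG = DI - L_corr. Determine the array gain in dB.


AG = DI - L_corr = 28.7 - 4.2 = 24.5

24.5 dB


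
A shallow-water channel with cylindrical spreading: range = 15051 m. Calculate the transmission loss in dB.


41.78 dB


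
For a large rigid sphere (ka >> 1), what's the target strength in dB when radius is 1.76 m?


TS = 10*log10(1.76^2 / 4) = 10*log10(0.7744) = -1.11

-1.11 dB


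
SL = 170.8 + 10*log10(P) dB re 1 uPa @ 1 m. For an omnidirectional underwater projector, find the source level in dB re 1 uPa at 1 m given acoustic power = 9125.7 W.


SL = 170.8 + 10*log10(9125.7) = 170.8 + 39.6 = 210.4

210.4 dB


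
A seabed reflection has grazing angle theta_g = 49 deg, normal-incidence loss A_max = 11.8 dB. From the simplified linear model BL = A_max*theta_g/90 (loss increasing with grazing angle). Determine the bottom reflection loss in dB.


BL = A_max * theta_g / 90 = 11.8 * 49 / 90 = 6.42

6.42 dB


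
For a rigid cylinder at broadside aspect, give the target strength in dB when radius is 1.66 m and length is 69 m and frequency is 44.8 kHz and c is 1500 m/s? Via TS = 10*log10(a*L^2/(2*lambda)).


lambda = 1500/44800 = 0.03348 m
TS = 10*log10(1.66*69^2/(2*0.03348)) = 50.72

50.72 dB


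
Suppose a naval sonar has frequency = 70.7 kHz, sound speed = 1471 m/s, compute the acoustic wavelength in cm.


2.08 cm


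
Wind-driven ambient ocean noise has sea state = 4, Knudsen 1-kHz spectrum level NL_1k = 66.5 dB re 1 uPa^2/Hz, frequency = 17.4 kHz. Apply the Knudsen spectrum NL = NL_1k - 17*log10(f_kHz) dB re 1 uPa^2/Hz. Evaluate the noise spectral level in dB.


NL = NL_1k - 17*log10(f_kHz) = 66.5 - 17*log10(17.4) = 66.5 - (21.09) = 45.41

45.41 dB


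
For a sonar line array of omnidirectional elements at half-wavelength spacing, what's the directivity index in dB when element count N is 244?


DI = 10*log10(244) = 23.87

23.87 dB


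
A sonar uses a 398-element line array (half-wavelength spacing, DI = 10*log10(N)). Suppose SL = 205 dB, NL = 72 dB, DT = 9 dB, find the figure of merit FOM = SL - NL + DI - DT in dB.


Step 1: DI = 10*log10(398) = 26.0 dB
Step 2: FOM = SL - NL + DI - DT = 205 - 72 + 26.0 - 9 = 150.0

150.0 dB


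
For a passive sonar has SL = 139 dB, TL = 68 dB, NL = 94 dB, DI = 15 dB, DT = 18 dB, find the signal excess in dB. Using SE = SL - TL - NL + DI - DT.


-26 dB


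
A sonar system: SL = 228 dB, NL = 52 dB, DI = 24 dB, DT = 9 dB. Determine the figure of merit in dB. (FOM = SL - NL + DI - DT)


FOM = SL - NL + DI - DT = 228 - 52 + 24 - 9 = 191

191 dB


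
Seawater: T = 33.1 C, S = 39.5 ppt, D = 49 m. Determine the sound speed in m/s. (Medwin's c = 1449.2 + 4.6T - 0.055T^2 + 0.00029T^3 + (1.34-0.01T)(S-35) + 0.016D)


c = 1449.2 + 4.6*33.1 - 0.055*33.1^2 + 0.00029*33.1^3 + (1.34 - 0.01*33.1)*(39.5 - 35) + 0.016*49 = 1557.04

1557.04 m/s


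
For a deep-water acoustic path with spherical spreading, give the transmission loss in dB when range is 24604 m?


87.82 dB


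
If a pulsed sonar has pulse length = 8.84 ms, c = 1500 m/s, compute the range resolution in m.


dR = c*tau/2 = 1500 * 8.84e-3 / 2 = 6.63

6.63 m


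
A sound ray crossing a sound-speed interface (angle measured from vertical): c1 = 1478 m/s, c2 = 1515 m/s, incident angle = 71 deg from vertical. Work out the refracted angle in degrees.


sin(theta2) = (c2/c1)*sin(theta1) = (1515/1478)*sin(71 deg) = 0.96919
theta2 = arcsin(0.96919) = 75.74

75.74 deg


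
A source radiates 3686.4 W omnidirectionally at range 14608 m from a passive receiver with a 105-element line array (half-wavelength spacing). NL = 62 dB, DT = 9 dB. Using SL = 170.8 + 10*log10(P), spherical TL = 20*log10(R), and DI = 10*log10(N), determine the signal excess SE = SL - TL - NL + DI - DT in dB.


Step 1: SL = 170.8 + 10*log10(3686.4) = 206.47 dB
Step 2: TL = 20*log10(14608) = 83.29 dB
Step 3: DI = 10*log10(105) = 20.21 dB
Step 4: SE = SL - TL - NL + DI - DT = 206.47 - 83.29 - 62 + 20.21 - 9 = 72.39

72.39 dB


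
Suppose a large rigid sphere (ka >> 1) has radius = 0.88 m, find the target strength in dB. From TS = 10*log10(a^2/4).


TS = 10*log10(0.88^2 / 4) = 10*log10(0.1936) = -7.13

-7.13 dB


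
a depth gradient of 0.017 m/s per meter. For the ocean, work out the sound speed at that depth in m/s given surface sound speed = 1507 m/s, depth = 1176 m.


c = 1507 + 0.017 * 1176 = 1526.992

1526.992 m/s


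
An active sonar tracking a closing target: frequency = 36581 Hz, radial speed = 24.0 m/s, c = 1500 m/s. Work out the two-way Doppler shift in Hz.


fd = 2*f*v/c = 2 * 36581 * 24.0 / 1500 = 1170.59

1170.59 Hz


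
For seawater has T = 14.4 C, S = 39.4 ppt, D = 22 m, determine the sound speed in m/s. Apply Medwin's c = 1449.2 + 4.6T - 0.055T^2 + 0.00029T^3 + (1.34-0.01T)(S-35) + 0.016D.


c = 1449.2 + 4.6*14.4 - 0.055*14.4^2 + 0.00029*14.4^3 + (1.34 - 0.01*14.4)*(39.4 - 35) + 0.016*22 = 1510.52

1510.52 m/s


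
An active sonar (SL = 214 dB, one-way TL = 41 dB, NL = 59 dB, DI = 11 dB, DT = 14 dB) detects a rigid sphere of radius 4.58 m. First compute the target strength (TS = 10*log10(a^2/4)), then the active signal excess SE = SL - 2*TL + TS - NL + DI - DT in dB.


Step 1: TS = 10*log10(4.58^2/4) = 7.2 dB
Step 2: SE = SL - 2*TL + TS - NL + DI - DT = 214 - 2*41 + (7.2) - 59 + 11 - 14 = 77.2

77.2 dB


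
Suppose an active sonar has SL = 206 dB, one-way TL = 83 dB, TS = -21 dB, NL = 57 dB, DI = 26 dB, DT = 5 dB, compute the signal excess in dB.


SE = SL - 2*TL + TS - NL + DI - DT = 206 - 2*83 + (-21) - 57 + 26 - 5 = -17

-17 dB


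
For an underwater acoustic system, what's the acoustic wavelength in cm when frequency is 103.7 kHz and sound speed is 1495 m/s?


lambda = c/f = 1495 / 103700 = 0.0144 m = 1.44 cm

1.44 cm


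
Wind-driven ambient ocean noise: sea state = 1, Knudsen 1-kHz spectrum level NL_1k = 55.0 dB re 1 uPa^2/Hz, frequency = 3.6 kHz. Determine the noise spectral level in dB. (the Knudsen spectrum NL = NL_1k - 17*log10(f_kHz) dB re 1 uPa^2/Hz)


NL = NL_1k - 17*log10(f_kHz) = 55.0 - 17*log10(3.6) = 55.0 - (9.46) = 45.54

45.54 dB


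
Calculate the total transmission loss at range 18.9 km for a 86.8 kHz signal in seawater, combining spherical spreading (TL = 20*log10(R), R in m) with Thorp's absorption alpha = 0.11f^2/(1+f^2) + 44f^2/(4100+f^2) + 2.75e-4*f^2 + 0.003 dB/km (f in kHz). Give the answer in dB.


Step 1 (Thorp): alpha = 0.11*7534.24/(1+7534.24) + 44*7534.24/(4100+7534.24) + 2.75e-4*7534.24 + 0.003 = 30.6789 dB/km
Step 2: TL_spread = 20*log10(18900) = 85.53 dB
Step 3: TL_abs = alpha*R = 30.6789 * 18.9 = 579.83 dB
Step 4: TL_total = 85.53 + 579.83 = 665.36

665.36 dB


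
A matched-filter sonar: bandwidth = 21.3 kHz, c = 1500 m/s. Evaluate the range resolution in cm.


dR = c/(2*BW) = 1500 / (2 * 21.3e3) = 0.0352 m = 3.52 cm

3.52 cm


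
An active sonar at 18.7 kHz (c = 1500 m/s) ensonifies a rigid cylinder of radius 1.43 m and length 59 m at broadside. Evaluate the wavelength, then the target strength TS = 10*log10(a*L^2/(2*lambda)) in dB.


Step 1: lambda = c/f = 1500/18700 = 0.08021 m
Step 2: TS = 10*log10(a*L^2/(2*lambda)) = 10*log10(1.43*59^2/(2*0.08021)) = 44.92

44.92 dB


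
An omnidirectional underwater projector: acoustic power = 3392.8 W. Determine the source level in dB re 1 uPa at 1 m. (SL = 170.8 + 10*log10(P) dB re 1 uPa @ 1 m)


SL = 170.8 + 10*log10(3392.8) = 170.8 + 35.31 = 206.11

206.11 dB


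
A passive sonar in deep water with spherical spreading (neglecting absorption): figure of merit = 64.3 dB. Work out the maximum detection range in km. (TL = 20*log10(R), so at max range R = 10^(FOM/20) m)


1.64 km


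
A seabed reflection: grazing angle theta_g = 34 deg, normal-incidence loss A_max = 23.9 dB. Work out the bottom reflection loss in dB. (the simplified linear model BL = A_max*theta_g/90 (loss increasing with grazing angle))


BL = A_max * theta_g / 90 = 23.9 * 34 / 90 = 9.03

9.03 dB


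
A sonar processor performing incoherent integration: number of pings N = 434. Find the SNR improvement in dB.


13.19 dB


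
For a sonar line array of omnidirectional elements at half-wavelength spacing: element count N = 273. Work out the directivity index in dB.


24.36 dB


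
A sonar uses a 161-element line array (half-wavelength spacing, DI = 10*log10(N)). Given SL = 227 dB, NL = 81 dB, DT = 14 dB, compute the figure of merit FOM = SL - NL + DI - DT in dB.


154.07 dB


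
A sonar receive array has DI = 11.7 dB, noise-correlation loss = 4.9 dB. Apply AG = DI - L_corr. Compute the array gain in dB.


AG = DI - L_corr = 11.7 - 4.9 = 6.8

6.8 dB


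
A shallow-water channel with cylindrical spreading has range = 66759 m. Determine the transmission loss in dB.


TL = 10*log10(66759) = 48.25

48.25 dB


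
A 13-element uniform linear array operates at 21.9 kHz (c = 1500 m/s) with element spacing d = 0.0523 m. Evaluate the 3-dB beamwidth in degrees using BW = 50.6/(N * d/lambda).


Step 1: lambda = 1500/21900 = 0.06849 m
Step 2: d/lambda = 0.0523/0.06849 = 0.7636
Step 3: BW = 50.6/(N * d/lambda) = 50.6/(13 * 0.7636) = 5.1

5.1 deg


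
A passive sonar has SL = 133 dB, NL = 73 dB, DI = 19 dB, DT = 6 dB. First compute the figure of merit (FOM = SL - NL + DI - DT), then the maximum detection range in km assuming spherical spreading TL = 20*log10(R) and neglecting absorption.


Step 1: FOM = SL - NL + DI - DT = 133 - 73 + 19 - 6 = 73 dB
Step 2: at max range FOM = TL = 20*log10(R), so R = 10^(73/20) = 4466.84 m = 4.47 km

4.47 km


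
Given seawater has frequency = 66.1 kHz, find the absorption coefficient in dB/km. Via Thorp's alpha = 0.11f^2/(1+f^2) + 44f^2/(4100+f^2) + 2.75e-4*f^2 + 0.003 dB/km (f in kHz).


f^2 = 4369.21
alpha = 0.11*4369.21/(1+4369.21) + 44*4369.21/(4100+4369.21) + 2.75e-4*4369.21 + 0.003 = 24.014

24.014 dB/km


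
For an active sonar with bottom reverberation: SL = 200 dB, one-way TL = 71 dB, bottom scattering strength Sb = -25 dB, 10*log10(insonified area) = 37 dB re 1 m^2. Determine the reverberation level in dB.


RL = SL - 2*TL + Sb + 10*log10(A) = 200 - 2*71 + (-25) + 37 = 70

70 dB


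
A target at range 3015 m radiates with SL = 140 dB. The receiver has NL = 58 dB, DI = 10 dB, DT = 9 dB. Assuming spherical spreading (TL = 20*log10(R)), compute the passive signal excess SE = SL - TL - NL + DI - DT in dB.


13.41 dB


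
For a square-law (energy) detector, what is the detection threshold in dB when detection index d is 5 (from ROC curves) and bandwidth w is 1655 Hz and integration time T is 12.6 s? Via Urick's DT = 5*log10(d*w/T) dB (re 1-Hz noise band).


DT = 5*log10(d*w/T) = 5*log10(5 * 1655 / 12.6) = 5*log10(656.75) = 14.09

14.09 dB


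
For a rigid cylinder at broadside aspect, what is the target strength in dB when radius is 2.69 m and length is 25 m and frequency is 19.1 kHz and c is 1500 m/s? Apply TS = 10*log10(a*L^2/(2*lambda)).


lambda = 1500/19100 = 0.07853 m
TS = 10*log10(2.69*25^2/(2*0.07853)) = 40.3

40.3 dB


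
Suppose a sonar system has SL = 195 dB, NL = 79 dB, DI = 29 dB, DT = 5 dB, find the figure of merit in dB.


FOM = SL - NL + DI - DT = 195 - 79 + 29 - 5 = 140

140 dB


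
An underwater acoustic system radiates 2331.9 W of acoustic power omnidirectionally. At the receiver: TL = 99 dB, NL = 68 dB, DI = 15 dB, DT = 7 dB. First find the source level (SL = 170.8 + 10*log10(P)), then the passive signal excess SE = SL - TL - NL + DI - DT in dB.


Step 1: SL = 170.8 + 10*log10(2331.9) = 204.48 dB
Step 2: SE = SL - TL - NL + DI - DT = 204.48 - 99 - 68 + 15 - 7 = 45.48

45.48 dB


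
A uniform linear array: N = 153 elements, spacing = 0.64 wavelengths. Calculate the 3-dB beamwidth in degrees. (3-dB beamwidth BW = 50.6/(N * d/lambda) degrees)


BW = 50.6 / (153 * 0.64) = 50.6 / 97.92 = 0.52

0.52 deg


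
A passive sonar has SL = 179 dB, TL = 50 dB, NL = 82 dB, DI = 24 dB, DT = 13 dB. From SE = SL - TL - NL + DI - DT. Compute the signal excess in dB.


SE = SL - TL - NL + DI - DT = 179 - 50 - 82 + 24 - 13 = 58

58 dB


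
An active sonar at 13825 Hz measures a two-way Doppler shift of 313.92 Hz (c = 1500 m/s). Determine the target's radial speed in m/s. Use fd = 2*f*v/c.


17.03 m/s


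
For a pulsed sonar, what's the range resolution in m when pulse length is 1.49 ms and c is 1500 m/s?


dR = c*tau/2 = 1500 * 1.49e-3 / 2 = 1.1175

1.1175 m


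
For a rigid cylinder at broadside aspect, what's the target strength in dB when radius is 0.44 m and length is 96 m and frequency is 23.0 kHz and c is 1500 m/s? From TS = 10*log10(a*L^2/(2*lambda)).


lambda = 1500/23000 = 0.06522 m
TS = 10*log10(0.44*96^2/(2*0.06522)) = 44.93

44.93 dB


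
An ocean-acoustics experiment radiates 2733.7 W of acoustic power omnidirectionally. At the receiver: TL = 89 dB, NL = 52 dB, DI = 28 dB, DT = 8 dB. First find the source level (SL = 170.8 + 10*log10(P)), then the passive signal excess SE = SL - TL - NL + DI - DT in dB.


Step 1: SL = 170.8 + 10*log10(2733.7) = 205.17 dB
Step 2: SE = SL - TL - NL + DI - DT = 205.17 - 89 - 52 + 28 - 8 = 84.17

84.17 dB


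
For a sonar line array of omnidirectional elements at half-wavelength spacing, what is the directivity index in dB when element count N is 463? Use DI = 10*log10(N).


26.66 dB


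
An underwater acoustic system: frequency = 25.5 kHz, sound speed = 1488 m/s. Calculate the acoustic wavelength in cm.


lambda = c/f = 1488 / 25500 = 0.0584 m = 5.84 cm

5.84 cm


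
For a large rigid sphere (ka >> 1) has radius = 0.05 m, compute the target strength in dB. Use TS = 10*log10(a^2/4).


TS = 10*log10(0.05^2 / 4) = 10*log10(0.000625) = -32.04

-32.04 dB


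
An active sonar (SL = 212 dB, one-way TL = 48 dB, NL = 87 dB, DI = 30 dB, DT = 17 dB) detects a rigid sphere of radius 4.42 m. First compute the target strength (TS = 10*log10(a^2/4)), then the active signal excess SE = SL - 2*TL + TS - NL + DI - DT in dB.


Step 1: TS = 10*log10(4.42^2/4) = 6.89 dB
Step 2: SE = SL - 2*TL + TS - NL + DI - DT = 212 - 2*48 + (6.89) - 87 + 30 - 17 = 48.89

48.89 dB


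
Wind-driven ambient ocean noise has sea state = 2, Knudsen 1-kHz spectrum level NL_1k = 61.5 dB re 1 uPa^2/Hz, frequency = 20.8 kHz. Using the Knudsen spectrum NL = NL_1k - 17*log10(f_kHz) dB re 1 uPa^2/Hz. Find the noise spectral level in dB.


NL = NL_1k - 17*log10(f_kHz) = 61.5 - 17*log10(20.8) = 61.5 - (22.41) = 39.09

39.09 dB


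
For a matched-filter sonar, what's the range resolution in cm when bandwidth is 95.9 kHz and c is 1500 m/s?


dR = c/(2*BW) = 1500 / (2 * 95.9e3) = 0.0078 m = 0.78 cm

0.78 cm


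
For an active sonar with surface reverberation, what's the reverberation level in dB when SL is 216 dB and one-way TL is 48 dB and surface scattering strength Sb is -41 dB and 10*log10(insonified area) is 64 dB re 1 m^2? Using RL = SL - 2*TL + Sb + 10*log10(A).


RL = SL - 2*TL + Sb + 10*log10(A) = 216 - 2*48 + (-41) + 64 = 143

143 dB


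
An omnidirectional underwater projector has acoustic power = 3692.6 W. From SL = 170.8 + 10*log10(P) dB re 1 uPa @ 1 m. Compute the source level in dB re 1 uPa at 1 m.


206.47 dB


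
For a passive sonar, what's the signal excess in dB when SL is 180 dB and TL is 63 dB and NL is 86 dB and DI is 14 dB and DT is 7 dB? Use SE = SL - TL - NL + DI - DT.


SE = SL - TL - NL + DI - DT = 180 - 63 - 86 + 14 - 7 = 38

38 dB


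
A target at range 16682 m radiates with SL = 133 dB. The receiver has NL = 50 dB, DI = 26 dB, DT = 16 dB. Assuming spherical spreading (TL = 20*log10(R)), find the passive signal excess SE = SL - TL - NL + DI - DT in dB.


Step 1: TL = 20*log10(16682) = 84.44 dB
Step 2: SE = 133 - 84.44 - 50 + 26 - 16 = 8.56

8.56 dB


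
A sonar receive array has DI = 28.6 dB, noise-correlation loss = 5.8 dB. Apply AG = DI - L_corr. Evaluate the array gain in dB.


22.8 dB


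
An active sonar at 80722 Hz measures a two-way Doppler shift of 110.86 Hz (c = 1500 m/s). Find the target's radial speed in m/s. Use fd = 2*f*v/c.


1.03 m/s


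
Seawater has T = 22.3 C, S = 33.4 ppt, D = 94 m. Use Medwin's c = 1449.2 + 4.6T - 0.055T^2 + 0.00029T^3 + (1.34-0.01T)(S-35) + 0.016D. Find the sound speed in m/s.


c = 1449.2 + 4.6*22.3 - 0.055*22.3^2 + 0.00029*22.3^3 + (1.34 - 0.01*22.3)*(33.4 - 35) + 0.016*94 = 1527.36

1527.36 m/s


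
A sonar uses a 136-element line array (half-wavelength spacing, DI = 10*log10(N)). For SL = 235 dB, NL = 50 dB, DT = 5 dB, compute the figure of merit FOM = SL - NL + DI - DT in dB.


Step 1: DI = 10*log10(136) = 21.34 dB
Step 2: FOM = SL - NL + DI - DT = 235 - 50 + 21.34 - 5 = 201.34

201.34 dB


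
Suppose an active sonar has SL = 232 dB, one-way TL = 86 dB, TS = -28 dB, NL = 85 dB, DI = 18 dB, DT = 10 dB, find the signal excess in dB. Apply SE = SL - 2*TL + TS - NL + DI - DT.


SE = SL - 2*TL + TS - NL + DI - DT = 232 - 2*86 + (-28) - 85 + 18 - 10 = -45

-45 dB


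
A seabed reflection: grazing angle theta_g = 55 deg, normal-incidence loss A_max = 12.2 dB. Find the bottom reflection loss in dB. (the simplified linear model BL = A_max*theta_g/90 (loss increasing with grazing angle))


BL = A_max * theta_g / 90 = 12.2 * 55 / 90 = 7.46

7.46 dB


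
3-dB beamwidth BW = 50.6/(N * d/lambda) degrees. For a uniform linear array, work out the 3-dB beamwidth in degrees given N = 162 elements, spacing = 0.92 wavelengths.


BW = 50.6 / (162 * 0.92) = 50.6 / 149.04 = 0.34

0.34 deg


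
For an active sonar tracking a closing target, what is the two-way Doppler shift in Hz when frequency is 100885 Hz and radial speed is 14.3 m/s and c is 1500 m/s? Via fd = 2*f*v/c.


1923.54 Hz


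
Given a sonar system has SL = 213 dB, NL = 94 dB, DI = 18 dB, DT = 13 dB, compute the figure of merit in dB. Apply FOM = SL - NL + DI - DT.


FOM = SL - NL + DI - DT = 213 - 94 + 18 - 13 = 124

124 dB


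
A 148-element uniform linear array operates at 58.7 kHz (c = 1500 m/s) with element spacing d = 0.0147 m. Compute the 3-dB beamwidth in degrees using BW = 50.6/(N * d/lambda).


0.59 deg


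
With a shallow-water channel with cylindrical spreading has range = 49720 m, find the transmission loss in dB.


TL = 10*log10(49720) = 46.97

46.97 dB


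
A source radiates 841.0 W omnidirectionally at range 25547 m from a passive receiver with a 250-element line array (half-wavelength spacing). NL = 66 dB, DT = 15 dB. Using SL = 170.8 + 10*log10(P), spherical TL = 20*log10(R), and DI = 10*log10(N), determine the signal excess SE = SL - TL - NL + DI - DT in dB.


Step 1: SL = 170.8 + 10*log10(841.0) = 200.05 dB
Step 2: TL = 20*log10(25547) = 88.15 dB
Step 3: DI = 10*log10(250) = 23.98 dB
Step 4: SE = SL - TL - NL + DI - DT = 200.05 - 88.15 - 66 + 23.98 - 15 = 54.88

54.88 dB


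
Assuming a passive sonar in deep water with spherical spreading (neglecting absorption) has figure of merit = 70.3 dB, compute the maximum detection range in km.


At max range FOM = TL, so 20*log10(R) = 70.3
R = 10^(70.3/20) = 3273.41 m = 3.27 km

3.27 km


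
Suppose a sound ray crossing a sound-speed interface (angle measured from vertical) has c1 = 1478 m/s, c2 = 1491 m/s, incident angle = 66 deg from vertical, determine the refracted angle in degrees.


sin(theta2) = (c2/c1)*sin(theta1) = (1491/1478)*sin(66 deg) = 0.92158
theta2 = arcsin(0.92158) = 67.16

67.16 deg


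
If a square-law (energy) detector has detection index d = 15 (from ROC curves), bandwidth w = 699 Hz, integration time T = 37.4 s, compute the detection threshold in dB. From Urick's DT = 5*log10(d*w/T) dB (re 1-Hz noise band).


DT = 5*log10(d*w/T) = 5*log10(15 * 699 / 37.4) = 5*log10(280.35) = 12.24

12.24 dB


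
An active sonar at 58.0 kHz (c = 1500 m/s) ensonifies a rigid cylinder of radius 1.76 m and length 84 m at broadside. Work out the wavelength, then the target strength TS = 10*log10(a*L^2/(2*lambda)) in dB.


Step 1: lambda = c/f = 1500/58000 = 0.02586 m
Step 2: TS = 10*log10(a*L^2/(2*lambda)) = 10*log10(1.76*84^2/(2*0.02586)) = 53.8

53.8 dB


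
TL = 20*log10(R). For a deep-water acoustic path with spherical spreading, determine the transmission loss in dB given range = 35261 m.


90.95 dB


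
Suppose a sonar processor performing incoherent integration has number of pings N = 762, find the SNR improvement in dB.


Gain = 5*log10(762) = 14.41

14.41 dB


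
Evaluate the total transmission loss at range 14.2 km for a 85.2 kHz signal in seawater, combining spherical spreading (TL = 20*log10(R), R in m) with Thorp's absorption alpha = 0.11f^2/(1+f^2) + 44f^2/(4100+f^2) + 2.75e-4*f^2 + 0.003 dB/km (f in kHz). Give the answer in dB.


Step 1 (Thorp): alpha = 0.11*7259.04/(1+7259.04) + 44*7259.04/(4100+7259.04) + 2.75e-4*7259.04 + 0.003 = 30.2276 dB/km
Step 2: TL_spread = 20*log10(14200) = 83.05 dB
Step 3: TL_abs = alpha*R = 30.2276 * 14.2 = 429.23 dB
Step 4: TL_total = 83.05 + 429.23 = 512.28

512.28 dB


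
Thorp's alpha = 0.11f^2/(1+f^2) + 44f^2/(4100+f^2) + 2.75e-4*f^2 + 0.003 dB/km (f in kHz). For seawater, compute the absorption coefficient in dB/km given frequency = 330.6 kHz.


f^2 = 109296.36
alpha = 0.11*109296.36/(1+109296.36) + 44*109296.36/(4100+109296.36) + 2.75e-4*109296.36 + 0.003 = 72.579

72.579 dB/km


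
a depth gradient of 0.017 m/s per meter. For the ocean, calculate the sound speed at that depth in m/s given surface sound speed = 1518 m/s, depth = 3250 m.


c = 1518 + 0.017 * 3250 = 1573.25

1573.25 m/s


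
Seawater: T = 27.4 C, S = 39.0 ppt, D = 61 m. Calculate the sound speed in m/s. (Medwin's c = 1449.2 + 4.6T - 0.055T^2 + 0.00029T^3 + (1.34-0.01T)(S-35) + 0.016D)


1545.15 m/s


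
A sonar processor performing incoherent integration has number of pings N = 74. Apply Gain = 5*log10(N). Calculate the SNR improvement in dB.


Gain = 5*log10(74) = 9.35

9.35 dB


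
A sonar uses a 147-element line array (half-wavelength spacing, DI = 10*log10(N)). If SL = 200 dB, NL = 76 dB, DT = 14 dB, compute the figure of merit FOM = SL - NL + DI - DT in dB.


131.67 dB


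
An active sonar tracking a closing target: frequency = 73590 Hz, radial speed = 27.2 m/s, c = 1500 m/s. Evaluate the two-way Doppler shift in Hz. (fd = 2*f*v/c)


fd = 2*f*v/c = 2 * 73590 * 27.2 / 1500 = 2668.86

2668.86 Hz


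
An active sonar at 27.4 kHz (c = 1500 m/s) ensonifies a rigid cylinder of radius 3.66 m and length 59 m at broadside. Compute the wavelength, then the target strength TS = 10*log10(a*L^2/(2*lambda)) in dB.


Step 1: lambda = c/f = 1500/27400 = 0.05474 m
Step 2: TS = 10*log10(a*L^2/(2*lambda)) = 10*log10(3.66*59^2/(2*0.05474)) = 50.66

50.66 dB


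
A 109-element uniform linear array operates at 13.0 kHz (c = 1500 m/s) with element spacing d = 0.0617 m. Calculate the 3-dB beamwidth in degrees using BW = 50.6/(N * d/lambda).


Step 1: lambda = 1500/13000 = 0.11538 m
Step 2: d/lambda = 0.0617/0.11538 = 0.5348
Step 3: BW = 50.6/(N * d/lambda) = 50.6/(109 * 0.5348) = 0.87

0.87 deg


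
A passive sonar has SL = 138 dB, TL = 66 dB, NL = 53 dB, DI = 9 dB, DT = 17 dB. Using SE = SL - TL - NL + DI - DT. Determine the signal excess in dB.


SE = SL - TL - NL + DI - DT = 138 - 66 - 53 + 9 - 17 = 11

11 dB


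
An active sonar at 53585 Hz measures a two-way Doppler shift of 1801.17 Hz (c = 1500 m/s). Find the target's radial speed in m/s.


25.21 m/s


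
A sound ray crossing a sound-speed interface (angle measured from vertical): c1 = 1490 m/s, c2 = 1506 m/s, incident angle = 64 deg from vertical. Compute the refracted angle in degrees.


sin(theta2) = (c2/c1)*sin(theta1) = (1506/1490)*sin(64 deg) = 0.90845
theta2 = arcsin(0.90845) = 65.29

65.29 deg


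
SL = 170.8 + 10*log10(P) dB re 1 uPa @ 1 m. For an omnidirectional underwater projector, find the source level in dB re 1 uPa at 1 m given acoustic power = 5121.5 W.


207.89 dB


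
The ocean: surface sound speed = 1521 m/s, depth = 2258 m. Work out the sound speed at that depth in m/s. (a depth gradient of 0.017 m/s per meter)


c = 1521 + 0.017 * 2258 = 1559.386

1559.386 m/s


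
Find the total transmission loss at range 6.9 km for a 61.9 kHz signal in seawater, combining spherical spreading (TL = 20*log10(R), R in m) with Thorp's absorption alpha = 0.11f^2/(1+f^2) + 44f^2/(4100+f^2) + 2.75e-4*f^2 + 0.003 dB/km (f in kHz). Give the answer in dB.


Step 1 (Thorp): alpha = 0.11*3831.61/(1+3831.61) + 44*3831.61/(4100+3831.61) + 2.75e-4*3831.61 + 0.003 = 22.4222 dB/km
Step 2: TL_spread = 20*log10(6900) = 76.78 dB
Step 3: TL_abs = alpha*R = 22.4222 * 6.9 = 154.71 dB
Step 4: TL_total = 76.78 + 154.71 = 231.49

231.49 dB


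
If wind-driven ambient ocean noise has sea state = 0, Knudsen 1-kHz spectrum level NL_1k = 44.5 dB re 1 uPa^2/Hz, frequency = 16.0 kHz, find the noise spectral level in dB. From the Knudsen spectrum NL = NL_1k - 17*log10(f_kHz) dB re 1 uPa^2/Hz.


NL = NL_1k - 17*log10(f_kHz) = 44.5 - 17*log10(16.0) = 44.5 - (20.47) = 24.03

24.03 dB


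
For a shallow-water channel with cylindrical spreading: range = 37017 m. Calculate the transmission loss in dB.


TL = 10*log10(37017) = 45.68

45.68 dB


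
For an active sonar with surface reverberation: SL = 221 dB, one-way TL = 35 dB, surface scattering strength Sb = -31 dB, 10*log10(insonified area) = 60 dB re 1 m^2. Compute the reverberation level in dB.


RL = SL - 2*TL + Sb + 10*log10(A) = 221 - 2*35 + (-31) + 60 = 180

180 dB


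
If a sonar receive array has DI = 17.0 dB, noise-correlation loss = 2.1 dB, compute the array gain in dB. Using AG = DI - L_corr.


AG = DI - L_corr = 17.0 - 2.1 = 14.9

14.9 dB


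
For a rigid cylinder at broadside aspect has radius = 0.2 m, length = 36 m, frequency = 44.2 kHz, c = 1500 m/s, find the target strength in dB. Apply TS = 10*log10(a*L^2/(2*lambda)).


lambda = 1500/44200 = 0.03394 m
TS = 10*log10(0.2*36^2/(2*0.03394)) = 35.82

35.82 dB


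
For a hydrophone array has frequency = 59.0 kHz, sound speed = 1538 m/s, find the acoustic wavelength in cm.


lambda = c/f = 1538 / 59000 = 0.0261 m = 2.61 cm

2.61 cm


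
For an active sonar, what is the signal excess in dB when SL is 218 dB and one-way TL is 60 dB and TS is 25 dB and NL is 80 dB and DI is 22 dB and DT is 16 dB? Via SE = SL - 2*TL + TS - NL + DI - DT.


49 dB


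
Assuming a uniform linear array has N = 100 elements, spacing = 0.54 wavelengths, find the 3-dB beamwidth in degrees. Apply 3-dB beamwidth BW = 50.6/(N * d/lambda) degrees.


0.94 deg


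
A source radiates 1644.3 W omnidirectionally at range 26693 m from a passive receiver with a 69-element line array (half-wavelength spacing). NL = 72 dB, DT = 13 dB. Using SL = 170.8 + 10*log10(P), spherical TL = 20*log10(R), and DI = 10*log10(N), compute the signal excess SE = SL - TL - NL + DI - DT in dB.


Step 1: SL = 170.8 + 10*log10(1644.3) = 202.96 dB
Step 2: TL = 20*log10(26693) = 88.53 dB
Step 3: DI = 10*log10(69) = 18.39 dB
Step 4: SE = SL - TL - NL + DI - DT = 202.96 - 88.53 - 72 + 18.39 - 13 = 47.82

47.82 dB


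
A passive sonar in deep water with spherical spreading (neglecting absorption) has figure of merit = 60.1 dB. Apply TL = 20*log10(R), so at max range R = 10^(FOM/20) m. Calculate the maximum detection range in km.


1.01 km


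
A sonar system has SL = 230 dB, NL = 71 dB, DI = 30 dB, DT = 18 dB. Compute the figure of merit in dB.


FOM = SL - NL + DI - DT = 230 - 71 + 30 - 18 = 171

171 dB


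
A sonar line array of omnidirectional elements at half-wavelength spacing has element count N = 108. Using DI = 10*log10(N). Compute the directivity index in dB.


20.33 dB


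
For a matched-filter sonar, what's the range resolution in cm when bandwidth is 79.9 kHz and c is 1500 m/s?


dR = c/(2*BW) = 1500 / (2 * 79.9e3) = 0.0094 m = 0.94 cm

0.94 cm


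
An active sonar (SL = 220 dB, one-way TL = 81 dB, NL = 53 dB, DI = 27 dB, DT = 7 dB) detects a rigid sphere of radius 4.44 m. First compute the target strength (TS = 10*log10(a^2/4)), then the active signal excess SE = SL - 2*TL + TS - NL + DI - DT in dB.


Step 1: TS = 10*log10(4.44^2/4) = 6.93 dB
Step 2: SE = SL - 2*TL + TS - NL + DI - DT = 220 - 2*81 + (6.93) - 53 + 27 - 7 = 31.93

31.93 dB


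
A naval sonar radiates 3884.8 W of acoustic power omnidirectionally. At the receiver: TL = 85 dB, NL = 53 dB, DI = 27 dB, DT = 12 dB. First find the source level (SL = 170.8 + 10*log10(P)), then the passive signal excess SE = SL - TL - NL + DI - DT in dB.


Step 1: SL = 170.8 + 10*log10(3884.8) = 206.69 dB
Step 2: SE = SL - TL - NL + DI - DT = 206.69 - 85 - 53 + 27 - 12 = 83.69

83.69 dB


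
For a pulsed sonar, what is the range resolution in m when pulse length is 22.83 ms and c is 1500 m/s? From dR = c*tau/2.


dR = c*tau/2 = 1500 * 22.83e-3 / 2 = 17.1225

17.1225 m


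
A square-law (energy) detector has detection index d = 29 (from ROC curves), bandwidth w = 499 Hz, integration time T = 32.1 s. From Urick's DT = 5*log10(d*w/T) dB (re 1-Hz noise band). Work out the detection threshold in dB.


DT = 5*log10(d*w/T) = 5*log10(29 * 499 / 32.1) = 5*log10(450.81) = 13.27

13.27 dB


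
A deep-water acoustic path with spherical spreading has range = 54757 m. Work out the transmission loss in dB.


94.77 dB


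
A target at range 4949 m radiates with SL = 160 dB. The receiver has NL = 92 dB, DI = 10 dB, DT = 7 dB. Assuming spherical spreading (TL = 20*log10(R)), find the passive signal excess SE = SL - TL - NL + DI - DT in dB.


-2.89 dB


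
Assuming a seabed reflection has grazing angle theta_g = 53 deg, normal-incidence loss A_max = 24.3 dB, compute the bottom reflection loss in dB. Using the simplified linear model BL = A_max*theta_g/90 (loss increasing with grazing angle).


BL = A_max * theta_g / 90 = 24.3 * 53 / 90 = 14.31

14.31 dB


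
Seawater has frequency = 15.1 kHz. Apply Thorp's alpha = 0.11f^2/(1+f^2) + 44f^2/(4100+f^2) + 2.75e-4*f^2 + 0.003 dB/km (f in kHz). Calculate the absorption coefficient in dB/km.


f^2 = 228.01
alpha = 0.11*228.01/(1+228.01) + 44*228.01/(4100+228.01) + 2.75e-4*228.01 + 0.003 = 2.493

2.493 dB/km


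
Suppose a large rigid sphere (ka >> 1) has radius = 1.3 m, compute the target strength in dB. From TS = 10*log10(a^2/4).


-3.74 dB


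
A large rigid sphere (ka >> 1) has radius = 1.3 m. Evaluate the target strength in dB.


TS = 10*log10(1.3^2 / 4) = 10*log10(0.4225) = -3.74

-3.74 dB


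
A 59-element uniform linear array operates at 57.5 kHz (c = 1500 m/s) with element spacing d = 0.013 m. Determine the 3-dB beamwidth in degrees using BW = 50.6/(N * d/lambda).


Step 1: lambda = 1500/57500 = 0.02609 m
Step 2: d/lambda = 0.013/0.02609 = 0.4983
Step 3: BW = 50.6/(N * d/lambda) = 50.6/(59 * 0.4983) = 1.72

1.72 deg


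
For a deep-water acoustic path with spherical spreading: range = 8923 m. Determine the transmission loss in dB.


TL = 20*log10(8923) = 79.01

79.01 dB


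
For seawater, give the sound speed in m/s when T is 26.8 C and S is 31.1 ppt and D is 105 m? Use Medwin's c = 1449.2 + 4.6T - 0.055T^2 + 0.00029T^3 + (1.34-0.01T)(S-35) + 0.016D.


c = 1449.2 + 4.6*26.8 - 0.055*26.8^2 + 0.00029*26.8^3 + (1.34 - 0.01*26.8)*(31.1 - 35) + 0.016*105 = 1536.06

1536.06 m/s


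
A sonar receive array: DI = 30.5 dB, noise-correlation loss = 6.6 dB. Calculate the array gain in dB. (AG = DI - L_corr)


AG = DI - L_corr = 30.5 - 6.6 = 23.9

23.9 dB


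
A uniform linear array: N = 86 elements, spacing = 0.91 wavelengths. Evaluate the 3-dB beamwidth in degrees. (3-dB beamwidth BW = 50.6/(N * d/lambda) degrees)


BW = 50.6 / (86 * 0.91) = 50.6 / 78.26 = 0.65

0.65 deg


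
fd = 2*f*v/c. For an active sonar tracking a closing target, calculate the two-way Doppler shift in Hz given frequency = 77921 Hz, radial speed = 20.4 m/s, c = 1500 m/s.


fd = 2*f*v/c = 2 * 77921 * 20.4 / 1500 = 2119.45

2119.45 Hz


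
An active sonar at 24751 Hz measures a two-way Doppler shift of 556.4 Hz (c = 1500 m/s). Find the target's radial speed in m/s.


From fd = 2*f*v/c, v = c*fd/(2*f) = 1500 * 556.4 / (2*24751) = 16.86

16.86 m/s


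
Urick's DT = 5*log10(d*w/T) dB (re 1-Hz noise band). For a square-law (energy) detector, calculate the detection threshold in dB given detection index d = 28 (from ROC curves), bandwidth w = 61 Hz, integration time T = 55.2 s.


7.45 dB


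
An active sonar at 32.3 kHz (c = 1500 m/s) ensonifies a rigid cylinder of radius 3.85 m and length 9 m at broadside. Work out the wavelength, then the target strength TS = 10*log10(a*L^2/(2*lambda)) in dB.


Step 1: lambda = c/f = 1500/32300 = 0.04644 m
Step 2: TS = 10*log10(a*L^2/(2*lambda)) = 10*log10(3.85*9^2/(2*0.04644)) = 35.26

35.26 dB


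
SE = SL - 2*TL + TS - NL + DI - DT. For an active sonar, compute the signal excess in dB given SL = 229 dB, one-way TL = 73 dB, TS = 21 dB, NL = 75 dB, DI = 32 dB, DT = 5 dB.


SE = SL - 2*TL + TS - NL + DI - DT = 229 - 2*73 + (21) - 75 + 32 - 5 = 56

56 dB


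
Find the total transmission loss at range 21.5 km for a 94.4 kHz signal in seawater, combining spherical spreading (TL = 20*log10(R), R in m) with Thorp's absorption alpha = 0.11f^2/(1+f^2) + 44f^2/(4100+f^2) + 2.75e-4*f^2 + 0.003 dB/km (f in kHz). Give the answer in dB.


Step 1 (Thorp): alpha = 0.11*8911.36/(1+8911.36) + 44*8911.36/(4100+8911.36) + 2.75e-4*8911.36 + 0.003 = 32.6988 dB/km
Step 2: TL_spread = 20*log10(21500) = 86.65 dB
Step 3: TL_abs = alpha*R = 32.6988 * 21.5 = 703.02 dB
Step 4: TL_total = 86.65 + 703.02 = 789.67

789.67 dB
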